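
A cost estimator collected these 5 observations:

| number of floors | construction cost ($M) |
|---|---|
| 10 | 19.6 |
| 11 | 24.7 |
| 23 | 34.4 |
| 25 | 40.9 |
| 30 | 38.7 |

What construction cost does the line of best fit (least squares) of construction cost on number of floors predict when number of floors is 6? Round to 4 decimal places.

n = 5, Σx = 99, Σy = 158.3, Σxy = 3442.4, Σx² = 2275
Sxx = Σx² − (Σx)²/n = 2275 − 1960.2 = 314.8
Sxy = Σxy − (Σx)(Σy)/n = 3442.4 − 3134.34 = 308.06
b = Sxy/Sxx = 308.06/314.8 = 0.978590
a = ȳ − b·x̄ = 31.66 − 0.978590·19.8 = 12.283926
ŷ(6) = a + b·6 = 12.283926 + 0.978590·6 = 18.155464

18.1555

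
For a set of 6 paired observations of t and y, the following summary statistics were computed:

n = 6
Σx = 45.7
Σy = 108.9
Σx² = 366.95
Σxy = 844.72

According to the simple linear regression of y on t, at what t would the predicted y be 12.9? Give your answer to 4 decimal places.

1.1274

Sxx = Σx² − (Σx)²/n = 366.95 − 348.081667 = 18.868333
Sxy = Σxy − (Σx)(Σy)/n = 844.72 − 829.455 = 15.265
b = Sxy/Sxx = 15.265/18.868333 = 0.809027
a = ȳ − b·x̄ = 18.15 − 0.809027·7.616667 = 11.987907
Set a + b·x = 12.9: x = (12.9 − 11.987907) / 0.809027 = 1.127394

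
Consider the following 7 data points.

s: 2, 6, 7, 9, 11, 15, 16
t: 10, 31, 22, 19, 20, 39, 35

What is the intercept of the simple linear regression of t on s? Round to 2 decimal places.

10.24

n = 7, Σx = 66, Σy = 176, Σxy = 1896, Σx² = 772
Sxx = Σx² − (Σx)²/n = 772 − 622.285714 = 149.714286
Sxy = Σxy − (Σx)(Σy)/n = 1896 − 1659.428571 = 236.571429
b = Sxy/Sxx = 236.571429/149.714286 = 1.580153
a = ȳ − b·x̄ = 25.142857 − 1.580153·9.428571 = 10.244275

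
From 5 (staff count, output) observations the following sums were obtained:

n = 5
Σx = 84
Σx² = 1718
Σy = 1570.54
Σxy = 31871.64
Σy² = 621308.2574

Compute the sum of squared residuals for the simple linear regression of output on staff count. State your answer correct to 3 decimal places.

Sxx = Σx² − (Σx)²/n = 1718 − 1411.2 = 306.8
Sxy = Σxy − (Σx)(Σy)/n = 31871.64 − 26385.072 = 5486.568
Syy = Σy² − (Σy)²/n = 621308.2574 − 493319.17832 = 127989.07908
b = Sxy/Sxx = 5486.568/306.8 = 17.883207
SSE = Syy − b·Sxy = 127989.07908 − 17.883207·5486.568 = 29871.646164

29871.646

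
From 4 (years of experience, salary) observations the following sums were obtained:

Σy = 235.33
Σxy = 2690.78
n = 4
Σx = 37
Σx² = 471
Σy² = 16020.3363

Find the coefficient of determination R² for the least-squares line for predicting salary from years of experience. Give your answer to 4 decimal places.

0.9432

Sxx = Σx² − (Σx)²/n = 471 − 342.25 = 128.75
Sxy = Σxy − (Σx)(Σy)/n = 2690.78 − 2176.8025 = 513.9775
Syy = Σy² − (Σy)²/n = 16020.3363 − 13845.052225 = 2175.284075
R² = Sxy²/(Sxx·Syy) = (513.9775)²/(128.75·2175.284075) = 0.943246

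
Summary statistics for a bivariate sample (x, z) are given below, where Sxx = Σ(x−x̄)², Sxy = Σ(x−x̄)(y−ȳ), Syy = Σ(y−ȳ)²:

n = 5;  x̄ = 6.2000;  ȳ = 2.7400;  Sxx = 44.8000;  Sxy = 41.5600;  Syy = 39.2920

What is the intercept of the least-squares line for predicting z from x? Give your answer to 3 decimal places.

-3.012

b = Sxy/Sxx = 41.56/44.8 = 0.927679
a = ȳ − b·x̄ = 2.74 − 0.927679·6.2 = -3.011607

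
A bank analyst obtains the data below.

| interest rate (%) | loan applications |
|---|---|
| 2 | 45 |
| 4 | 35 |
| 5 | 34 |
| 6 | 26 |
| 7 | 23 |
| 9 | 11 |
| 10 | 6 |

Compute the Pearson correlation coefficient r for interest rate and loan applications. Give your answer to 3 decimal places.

n = 7, Σx = 43, Σy = 180, Σxy = 876, Σx² = 311, Σy² = 5768
Sxx = Σx² − (Σx)²/n = 311 − 264.142857 = 46.857143
Sxy = Σxy − (Σx)(Σy)/n = 876 − 1105.714286 = -229.714286
Syy = Σy² − (Σy)²/n = 5768 − 4628.571429 = 1139.428571
r = Sxy/√(Sxx·Syy) = -229.714286/√(53390.367347) = -229.714286/231.063557 = -0.994161

-0.994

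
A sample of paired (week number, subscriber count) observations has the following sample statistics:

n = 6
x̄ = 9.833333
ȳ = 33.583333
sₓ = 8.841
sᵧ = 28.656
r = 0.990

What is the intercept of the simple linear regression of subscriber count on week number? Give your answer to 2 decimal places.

2.03

b = r · sᵧ/sₓ = 0.99 · 28.656/8.841 = 3.208850
a = ȳ − b·x̄ = 33.583333 − 3.208850·9.833333 = 2.029646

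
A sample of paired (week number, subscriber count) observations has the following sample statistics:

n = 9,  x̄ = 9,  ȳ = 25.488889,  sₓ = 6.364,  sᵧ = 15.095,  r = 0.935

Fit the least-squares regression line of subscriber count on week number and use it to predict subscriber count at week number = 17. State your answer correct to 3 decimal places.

b = r · sᵧ/sₓ = 0.935 · 15.095/6.364 = 2.217760
a = ȳ − b·x̄ = 25.488889 − 2.217760·9 = 5.529048
ŷ(17) = a + b·17 = 5.529048 + 2.217760·17 = 43.230969

43.231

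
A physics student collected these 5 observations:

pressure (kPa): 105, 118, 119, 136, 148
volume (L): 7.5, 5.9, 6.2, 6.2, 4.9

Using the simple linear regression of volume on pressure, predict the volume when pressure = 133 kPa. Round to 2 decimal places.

5.77

n = 5, Σx = 626, Σy = 30.7, Σxy = 3789.9, Σx² = 79510
Sxx = Σx² − (Σx)²/n = 79510 − 78375.2 = 1134.8
Sxy = Σxy − (Σx)(Σy)/n = 3789.9 − 3843.64 = -53.74
b = Sxy/Sxx = -53.74/1134.8 = -0.047356
a = ȳ − b·x̄ = 6.14 − (-0.047356)·125.2 = 12.069017
ŷ(133) = a + b·133 = 12.069017 + (-0.047356)·133 = 5.770620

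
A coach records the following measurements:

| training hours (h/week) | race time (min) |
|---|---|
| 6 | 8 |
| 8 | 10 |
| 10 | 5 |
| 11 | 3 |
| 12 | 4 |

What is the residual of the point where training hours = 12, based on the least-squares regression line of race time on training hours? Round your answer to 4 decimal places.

n = 5, Σx = 47, Σy = 30, Σxy = 259, Σx² = 465
Sxx = Σx² − (Σx)²/n = 465 − 441.8 = 23.2
Sxy = Σxy − (Σx)(Σy)/n = 259 − 282 = -23
b = Sxy/Sxx = -23/23.2 = -0.991379
a = ȳ − b·x̄ = 6 − (-0.991379)·9.4 = 15.318966
ŷ(12) = 15.318966 + (-0.991379)·12 = 3.422414
residual = y − ŷ = 4 − 3.422414 = 0.577586

0.5776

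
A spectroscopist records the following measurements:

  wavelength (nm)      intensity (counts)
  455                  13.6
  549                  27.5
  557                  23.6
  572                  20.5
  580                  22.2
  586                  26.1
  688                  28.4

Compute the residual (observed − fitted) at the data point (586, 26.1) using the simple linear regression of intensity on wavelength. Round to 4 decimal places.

2.0057

n = 7, Σx = 3987, Σy = 161.9, Σxy = 93866.5, Σx² = 2298999
Sxx = Σx² − (Σx)²/n = 2298999 − 2270881.285714 = 28117.714286
Sxy = Σxy − (Σx)(Σy)/n = 93866.5 − 92213.614286 = 1652.885714
b = Sxy/Sxx = 1652.885714/28117.714286 = 0.058784
a = ȳ − b·x̄ = 23.128571 − 0.058784·569.571429 = -10.353399
ŷ(586) = -10.353399 + 0.058784·586 = 24.094317
residual = y − ŷ = 26.1 − 24.094317 = 2.005683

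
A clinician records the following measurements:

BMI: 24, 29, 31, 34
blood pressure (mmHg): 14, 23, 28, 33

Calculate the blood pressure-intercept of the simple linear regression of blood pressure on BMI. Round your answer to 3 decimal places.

-32.274

n = 4, Σx = 118, Σy = 98, Σxy = 2993, Σx² = 3534
Sxx = Σx² − (Σx)²/n = 3534 − 3481 = 53
Sxy = Σxy − (Σx)(Σy)/n = 2993 − 2891 = 102
b = Sxy/Sxx = 102/53 = 1.924528
a = ȳ − b·x̄ = 24.5 − 1.924528·29.5 = -32.273585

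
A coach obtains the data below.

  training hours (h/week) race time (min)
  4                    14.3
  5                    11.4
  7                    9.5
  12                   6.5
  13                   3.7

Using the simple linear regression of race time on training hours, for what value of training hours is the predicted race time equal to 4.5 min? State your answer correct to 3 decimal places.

n = 5, Σx = 41, Σy = 45.4, Σxy = 306.8, Σx² = 403
Sxx = Σx² − (Σx)²/n = 403 − 336.2 = 66.8
Sxy = Σxy − (Σx)(Σy)/n = 306.8 − 372.28 = -65.48
b = Sxy/Sxx = -65.48/66.8 = -0.980240
a = ȳ − b·x̄ = 9.08 − (-0.980240)·8.2 = 17.117964
Set a + b·x = 4.5: x = (4.5 − 17.117964) / (-0.980240) = 12.872327

12.872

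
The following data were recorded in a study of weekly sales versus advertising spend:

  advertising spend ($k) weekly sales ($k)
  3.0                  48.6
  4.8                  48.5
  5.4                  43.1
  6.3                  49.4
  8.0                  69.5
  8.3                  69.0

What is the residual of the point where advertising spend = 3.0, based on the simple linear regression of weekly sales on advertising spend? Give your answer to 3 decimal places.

7.681

n = 6, Σx = 35.8, Σy = 328.1, Σxy = 2051.26, Σx² = 233.78
Sxx = Σx² − (Σx)²/n = 233.78 − 213.606667 = 20.173333
Sxy = Σxy − (Σx)(Σy)/n = 2051.26 − 1957.663333 = 93.596667
b = Sxy/Sxx = 93.596667/20.173333 = 4.639623
a = ȳ − b·x̄ = 54.683333 − 4.639623·5.966667 = 27.000248
ŷ(3.0) = 27.000248 + 4.639623·3 = 40.919118
residual = y − ŷ = 48.6 − 40.919118 = 7.680882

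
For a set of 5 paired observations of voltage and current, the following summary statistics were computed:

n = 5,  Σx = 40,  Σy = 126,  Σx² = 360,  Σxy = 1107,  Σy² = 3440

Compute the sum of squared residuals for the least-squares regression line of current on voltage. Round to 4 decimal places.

Sxx = Σx² − (Σx)²/n = 360 − 320 = 40
Sxy = Σxy − (Σx)(Σy)/n = 1107 − 1008 = 99
Syy = Σy² − (Σy)²/n = 3440 − 3175.2 = 264.8
b = Sxy/Sxx = 99/40 = 2.475
SSE = Syy − b·Sxy = 264.8 − 2.475·99 = 19.775

19.7750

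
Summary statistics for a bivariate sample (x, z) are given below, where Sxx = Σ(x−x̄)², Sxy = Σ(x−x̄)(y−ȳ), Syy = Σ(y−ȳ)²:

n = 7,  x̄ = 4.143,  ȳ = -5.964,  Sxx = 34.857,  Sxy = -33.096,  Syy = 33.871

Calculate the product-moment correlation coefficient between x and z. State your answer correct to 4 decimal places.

r = Sxy/√(Sxx·Syy) = -33.096/√(1180.641447) = -33.096/34.360463 = -0.963200

-0.9632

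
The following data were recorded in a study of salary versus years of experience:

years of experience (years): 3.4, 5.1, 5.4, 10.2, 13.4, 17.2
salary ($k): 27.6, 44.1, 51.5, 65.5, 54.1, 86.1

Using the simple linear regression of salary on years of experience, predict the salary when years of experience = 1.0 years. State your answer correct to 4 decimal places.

28.8227

n = 6, Σx = 54.7, Σy = 328.9, Σxy = 3470.81, Σx² = 646.17
Sxx = Σx² − (Σx)²/n = 646.17 − 498.681667 = 147.488333
Sxy = Σxy − (Σx)(Σy)/n = 3470.81 − 2998.471667 = 472.338333
b = Sxy/Sxx = 472.338333/147.488333 = 3.202547
a = ȳ − b·x̄ = 54.816667 − 3.202547·9.116667 = 25.620112
ŷ(1.0) = a + b·1.0 = 25.620112 + 3.202547·1 = 28.822659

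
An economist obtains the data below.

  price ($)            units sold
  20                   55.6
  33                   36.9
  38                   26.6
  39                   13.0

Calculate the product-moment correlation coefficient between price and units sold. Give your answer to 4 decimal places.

-0.9473

n = 4, Σx = 130, Σy = 132.1, Σxy = 3847.5, Σx² = 4454, Σy² = 5329.53
Sxx = Σx² − (Σx)²/n = 4454 − 4225 = 229
Sxy = Σxy − (Σx)(Σy)/n = 3847.5 − 4293.25 = -445.75
Syy = Σy² − (Σy)²/n = 5329.53 − 4362.6025 = 966.9275
r = Sxy/√(Sxx·Syy) = -445.75/√(221426.3975) = -445.75/470.559664 = -0.947276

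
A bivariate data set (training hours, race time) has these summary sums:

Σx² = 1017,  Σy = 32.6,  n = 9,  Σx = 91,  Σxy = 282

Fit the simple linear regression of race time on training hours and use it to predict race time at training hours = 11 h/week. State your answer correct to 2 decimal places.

3.19

Sxx = Σx² − (Σx)²/n = 1017 − 920.111111 = 96.888889
Sxy = Σxy − (Σx)(Σy)/n = 282 − 329.622222 = -47.622222
b = Sxy/Sxx = -47.622222/96.888889 = -0.491514
a = ȳ − b·x̄ = 3.622222 − (-0.491514)·10.111111 = 8.591972
ŷ(11) = a + b·11 = 8.591972 + (-0.491514)·11 = 3.185321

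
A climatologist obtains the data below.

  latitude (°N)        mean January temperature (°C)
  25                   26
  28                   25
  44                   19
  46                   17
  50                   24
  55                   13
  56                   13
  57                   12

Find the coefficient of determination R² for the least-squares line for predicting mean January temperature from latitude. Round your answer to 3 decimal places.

0.727

n = 8, Σx = 361, Σy = 149, Σxy = 6295, Σx² = 17371, Σy² = 3009
Sxx = Σx² − (Σx)²/n = 17371 − 16290.125 = 1080.875
Sxy = Σxy − (Σx)(Σy)/n = 6295 − 6723.625 = -428.625
Syy = Σy² − (Σy)²/n = 3009 − 2775.125 = 233.875
R² = Sxy²/(Sxx·Syy) = (-428.625)²/(1080.875·233.875) = 0.726768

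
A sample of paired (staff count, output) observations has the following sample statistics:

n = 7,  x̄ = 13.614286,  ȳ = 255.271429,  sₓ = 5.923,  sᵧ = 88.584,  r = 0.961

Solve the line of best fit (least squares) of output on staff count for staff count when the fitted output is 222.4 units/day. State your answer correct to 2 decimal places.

b = r · sᵧ/sₓ = 0.961 · 88.584/5.923 = 14.372653
a = ȳ − b·x̄ = 255.271429 − 14.372653·13.614286 = 59.598020
Set a + b·x = 222.4: x = (222.4 − 59.598020) / 14.372653 = 11.327204

11.33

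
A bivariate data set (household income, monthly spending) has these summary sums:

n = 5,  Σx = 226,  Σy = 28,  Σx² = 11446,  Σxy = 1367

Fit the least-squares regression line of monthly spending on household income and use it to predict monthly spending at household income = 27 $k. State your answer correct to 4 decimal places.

4.1006

Sxx = Σx² − (Σx)²/n = 11446 − 10215.2 = 1230.8
Sxy = Σxy − (Σx)(Σy)/n = 1367 − 1265.6 = 101.4
b = Sxy/Sxx = 101.4/1230.8 = 0.082385
a = ȳ − b·x̄ = 5.6 − 0.082385·45.2 = 1.876178
ŷ(27) = a + b·27 = 1.876178 + 0.082385·27 = 4.100585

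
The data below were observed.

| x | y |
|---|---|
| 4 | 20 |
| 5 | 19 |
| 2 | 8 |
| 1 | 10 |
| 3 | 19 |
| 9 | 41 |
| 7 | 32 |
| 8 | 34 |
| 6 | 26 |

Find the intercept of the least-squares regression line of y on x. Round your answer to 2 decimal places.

n = 9, Σx = 45, Σy = 209, Σxy = 1279, Σx² = 285
Sxx = Σx² − (Σx)²/n = 285 − 225 = 60
Sxy = Σxy − (Σx)(Σy)/n = 1279 − 1045 = 234
b = Sxy/Sxx = 234/60 = 3.9
a = ȳ − b·x̄ = 23.222222 − 3.9·5 = 3.722222

3.72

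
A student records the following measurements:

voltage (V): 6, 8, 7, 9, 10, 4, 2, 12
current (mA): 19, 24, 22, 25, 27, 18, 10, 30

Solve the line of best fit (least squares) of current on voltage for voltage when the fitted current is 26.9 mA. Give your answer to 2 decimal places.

9.92

n = 8, Σx = 58, Σy = 175, Σxy = 1407, Σx² = 494
Sxx = Σx² − (Σx)²/n = 494 − 420.5 = 73.5
Sxy = Σxy − (Σx)(Σy)/n = 1407 − 1268.75 = 138.25
b = Sxy/Sxx = 138.25/73.5 = 1.880952
a = ȳ − b·x̄ = 21.875 − 1.880952·7.25 = 8.238095
Set a + b·x = 26.9: x = (26.9 − 8.238095) / 1.880952 = 9.921519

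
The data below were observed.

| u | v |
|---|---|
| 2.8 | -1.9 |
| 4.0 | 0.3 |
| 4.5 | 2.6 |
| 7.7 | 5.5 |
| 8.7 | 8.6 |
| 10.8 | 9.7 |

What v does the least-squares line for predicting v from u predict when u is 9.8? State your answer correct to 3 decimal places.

n = 6, Σx = 38.5, Σy = 24.8, Σxy = 229.51, Σx² = 295.71
Sxx = Σx² − (Σx)²/n = 295.71 − 247.041667 = 48.668333
Sxy = Σxy − (Σx)(Σy)/n = 229.51 − 159.133333 = 70.376667
b = Sxy/Sxx = 70.376667/48.668333 = 1.446046
a = ȳ − b·x̄ = 4.133333 − 1.446046·6.416667 = -5.145464
ŷ(9.8) = a + b·9.8 = -5.145464 + 1.446046·9.8 = 9.025790

9.026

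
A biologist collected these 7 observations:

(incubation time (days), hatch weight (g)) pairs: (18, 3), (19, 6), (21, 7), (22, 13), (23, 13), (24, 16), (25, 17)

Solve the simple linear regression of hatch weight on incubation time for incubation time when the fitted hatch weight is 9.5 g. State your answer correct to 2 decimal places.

n = 7, Σx = 152, Σy = 75, Σxy = 1709, Σx² = 3340
Sxx = Σx² − (Σx)²/n = 3340 − 3300.571429 = 39.428571
Sxy = Σxy − (Σx)(Σy)/n = 1709 − 1628.571429 = 80.428571
b = Sxy/Sxx = 80.428571/39.428571 = 2.039855
a = ȳ − b·x̄ = 10.714286 − 2.039855·21.714286 = -33.579710
Set a + b·x = 9.5: x = (9.5 − (-33.579710)) / 2.039855 = 21.119005

21.12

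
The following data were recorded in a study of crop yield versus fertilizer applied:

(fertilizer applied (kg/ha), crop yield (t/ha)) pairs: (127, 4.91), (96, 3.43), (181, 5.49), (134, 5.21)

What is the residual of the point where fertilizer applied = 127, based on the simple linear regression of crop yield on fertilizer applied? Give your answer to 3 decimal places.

n = 4, Σx = 538, Σy = 19.04, Σxy = 2644.68, Σx² = 76062
Sxx = Σx² − (Σx)²/n = 76062 − 72361 = 3701
Sxy = Σxy − (Σx)(Σy)/n = 2644.68 − 2560.88 = 83.8
b = Sxy/Sxx = 83.8/3701 = 0.022643
a = ȳ − b·x̄ = 4.76 − 0.022643·134.5 = 1.714580
ŷ(127) = 1.714580 + 0.022643·127 = 4.590181
residual = y − ŷ = 4.91 − 4.590181 = 0.319819

0.320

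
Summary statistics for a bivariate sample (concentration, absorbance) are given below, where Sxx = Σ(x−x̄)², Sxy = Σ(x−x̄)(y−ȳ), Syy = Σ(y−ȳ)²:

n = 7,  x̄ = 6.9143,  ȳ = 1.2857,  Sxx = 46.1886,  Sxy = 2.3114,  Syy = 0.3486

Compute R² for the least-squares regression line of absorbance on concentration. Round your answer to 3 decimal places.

0.332

R² = Sxy²/(Sxx·Syy) = (2.3114)²/(46.1886·0.3486) = 0.331809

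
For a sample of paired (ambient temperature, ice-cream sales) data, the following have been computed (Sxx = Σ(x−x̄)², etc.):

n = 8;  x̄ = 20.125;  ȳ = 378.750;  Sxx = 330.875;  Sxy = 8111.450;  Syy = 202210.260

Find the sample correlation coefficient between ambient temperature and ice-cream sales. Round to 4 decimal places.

r = Sxy/√(Sxx·Syy) = 8111.45/√(66906319.7775) = 8111.45/8179.628340 = 0.991665

0.9917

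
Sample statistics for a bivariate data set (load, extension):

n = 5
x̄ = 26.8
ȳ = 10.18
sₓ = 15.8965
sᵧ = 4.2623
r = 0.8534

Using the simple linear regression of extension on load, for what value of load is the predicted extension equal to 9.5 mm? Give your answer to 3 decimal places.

b = r · sᵧ/sₓ = 0.8534 · 4.2623/15.8965 = 0.228821
a = ȳ − b·x̄ = 10.18 − 0.228821·26.8 = 4.047608
Set a + b·x = 9.5: x = (9.5 − 4.047608) / 0.228821 = 23.828240

23.828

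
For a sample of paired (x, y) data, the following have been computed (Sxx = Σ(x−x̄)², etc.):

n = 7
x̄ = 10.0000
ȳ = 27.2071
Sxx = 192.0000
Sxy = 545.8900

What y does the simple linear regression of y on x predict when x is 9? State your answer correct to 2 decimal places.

b = Sxy/Sxx = 545.89/192 = 2.843177
a = ȳ − b·x̄ = 27.2071 − 2.843177·10 = -1.224671
ŷ(9) = a + b·9 = -1.224671 + 2.843177·9 = 24.363923

24.36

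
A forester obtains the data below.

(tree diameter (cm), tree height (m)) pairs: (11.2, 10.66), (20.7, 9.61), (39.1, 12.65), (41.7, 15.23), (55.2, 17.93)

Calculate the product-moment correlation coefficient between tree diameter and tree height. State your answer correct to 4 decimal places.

n = 5, Σx = 167.9, Σy = 66.08, Σxy = 2437.761, Σx² = 6868.67, Σy² = 919.448
Sxx = Σx² − (Σx)²/n = 6868.67 − 5638.082 = 1230.588
Sxy = Σxy − (Σx)(Σy)/n = 2437.761 − 2218.9664 = 218.7946
Syy = Σy² − (Σy)²/n = 919.448 − 873.31328 = 46.13472
r = Sxy/√(Sxx·Syy) = 218.7946/√(56772.832815) = 218.7946/238.270503 = 0.918261

0.9183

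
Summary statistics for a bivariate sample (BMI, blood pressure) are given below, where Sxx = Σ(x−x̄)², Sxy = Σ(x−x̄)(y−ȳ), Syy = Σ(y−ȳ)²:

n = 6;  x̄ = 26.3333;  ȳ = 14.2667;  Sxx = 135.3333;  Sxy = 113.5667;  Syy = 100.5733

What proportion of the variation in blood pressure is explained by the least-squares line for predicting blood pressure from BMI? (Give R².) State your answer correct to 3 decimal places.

0.948

R² = Sxy²/(Sxx·Syy) = (113.5667)²/(135.3333·100.5733) = 0.947577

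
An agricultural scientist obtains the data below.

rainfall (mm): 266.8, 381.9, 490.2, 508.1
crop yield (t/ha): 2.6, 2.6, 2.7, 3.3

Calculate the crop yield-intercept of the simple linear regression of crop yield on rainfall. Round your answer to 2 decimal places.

n = 4, Σx = 1647, Σy = 11.2, Σxy = 4686.89, Σx² = 715491.5
Sxx = Σx² − (Σx)²/n = 715491.5 − 678152.25 = 37339.25
Sxy = Σxy − (Σx)(Σy)/n = 4686.89 − 4611.6 = 75.29
b = Sxy/Sxx = 75.29/37339.25 = 0.002016
a = ȳ − b·x̄ = 2.8 − 0.002016·411.75 = 1.969757

1.97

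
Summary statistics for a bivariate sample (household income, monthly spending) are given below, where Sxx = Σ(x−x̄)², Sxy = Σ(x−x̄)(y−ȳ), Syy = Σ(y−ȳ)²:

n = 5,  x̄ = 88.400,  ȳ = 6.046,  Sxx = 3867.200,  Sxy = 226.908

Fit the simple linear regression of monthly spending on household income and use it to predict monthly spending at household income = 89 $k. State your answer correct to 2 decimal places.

6.08

b = Sxy/Sxx = 226.908/3867.2 = 0.058675
a = ȳ − b·x̄ = 6.046 − 0.058675·88.4 = 0.859129
ŷ(89) = a + b·89 = 0.859129 + 0.058675·89 = 6.081205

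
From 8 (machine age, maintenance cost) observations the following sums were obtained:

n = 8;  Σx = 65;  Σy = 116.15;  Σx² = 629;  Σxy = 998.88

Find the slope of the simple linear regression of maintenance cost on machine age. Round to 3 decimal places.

Sxx = Σx² − (Σx)²/n = 629 − 528.125 = 100.875
Sxy = Σxy − (Σx)(Σy)/n = 998.88 − 943.71875 = 55.16125
b = Sxy/Sxx = 55.16125/100.875 = 0.546828

0.547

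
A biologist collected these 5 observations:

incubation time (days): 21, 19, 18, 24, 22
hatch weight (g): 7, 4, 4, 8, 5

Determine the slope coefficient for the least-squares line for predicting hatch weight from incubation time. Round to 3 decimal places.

0.640

n = 5, Σx = 104, Σy = 28, Σxy = 597, Σx² = 2186
Sxx = Σx² − (Σx)²/n = 2186 − 2163.2 = 22.8
Sxy = Σxy − (Σx)(Σy)/n = 597 − 582.4 = 14.6
b = Sxy/Sxx = 14.6/22.8 = 0.640351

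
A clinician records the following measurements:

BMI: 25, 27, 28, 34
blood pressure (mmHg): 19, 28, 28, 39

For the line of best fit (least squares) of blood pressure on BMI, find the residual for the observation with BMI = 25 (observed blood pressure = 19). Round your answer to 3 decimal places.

-2.344

n = 4, Σx = 114, Σy = 114, Σxy = 3341, Σx² = 3294
Sxx = Σx² − (Σx)²/n = 3294 − 3249 = 45
Sxy = Σxy − (Σx)(Σy)/n = 3341 − 3249 = 92
b = Sxy/Sxx = 92/45 = 2.044444
a = ȳ − b·x̄ = 28.5 − 2.044444·28.5 = -29.766667
ŷ(25) = -29.766667 + 2.044444·25 = 21.344444
residual = y − ŷ = 19 − 21.344444 = -2.344444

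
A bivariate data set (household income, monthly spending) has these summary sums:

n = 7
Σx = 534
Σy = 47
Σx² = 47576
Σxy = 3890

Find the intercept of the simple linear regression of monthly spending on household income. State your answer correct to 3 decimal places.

Sxx = Σx² − (Σx)²/n = 47576 − 40736.571429 = 6839.428571
Sxy = Σxy − (Σx)(Σy)/n = 3890 − 3585.428571 = 304.571429
b = Sxy/Sxx = 304.571429/6839.428571 = 0.044532
a = ȳ − b·x̄ = 6.714286 − 0.044532·76.285714 = 3.317153

3.317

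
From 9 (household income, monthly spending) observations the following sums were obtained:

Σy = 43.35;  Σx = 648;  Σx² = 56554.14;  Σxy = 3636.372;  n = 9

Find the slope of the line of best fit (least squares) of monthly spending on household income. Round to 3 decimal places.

Sxx = Σx² − (Σx)²/n = 56554.14 − 46656 = 9898.14
Sxy = Σxy − (Σx)(Σy)/n = 3636.372 − 3121.2 = 515.172
b = Sxy/Sxx = 515.172/9898.14 = 0.052047

0.052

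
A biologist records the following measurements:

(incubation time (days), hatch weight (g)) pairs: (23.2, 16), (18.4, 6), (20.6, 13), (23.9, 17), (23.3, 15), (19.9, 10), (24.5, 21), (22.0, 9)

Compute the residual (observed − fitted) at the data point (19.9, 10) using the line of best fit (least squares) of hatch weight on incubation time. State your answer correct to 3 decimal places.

0.823

n = 8, Σx = 175.8, Σy = 107, Σxy = 2416.7, Σx² = 3895.52
Sxx = Σx² − (Σx)²/n = 3895.52 − 3863.205 = 32.315
Sxy = Σxy − (Σx)(Σy)/n = 2416.7 − 2351.325 = 65.375
b = Sxy/Sxx = 65.375/32.315 = 2.023054
a = ȳ − b·x̄ = 13.375 − 2.023054·21.975 = -31.081618
ŷ(19.9) = -31.081618 + 2.023054·19.9 = 9.177162
residual = y − ŷ = 10 − 9.177162 = 0.822838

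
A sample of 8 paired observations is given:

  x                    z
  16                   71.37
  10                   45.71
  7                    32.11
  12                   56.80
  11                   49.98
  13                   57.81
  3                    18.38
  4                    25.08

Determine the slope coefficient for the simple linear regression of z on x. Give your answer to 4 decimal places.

4.0027

n = 8, Σx = 76, Σy = 357.24, Σxy = 3962.16, Σx² = 864
Sxx = Σx² − (Σx)²/n = 864 − 722 = 142
Sxy = Σxy − (Σx)(Σy)/n = 3962.16 − 3393.78 = 568.38
b = Sxy/Sxx = 568.38/142 = 4.002676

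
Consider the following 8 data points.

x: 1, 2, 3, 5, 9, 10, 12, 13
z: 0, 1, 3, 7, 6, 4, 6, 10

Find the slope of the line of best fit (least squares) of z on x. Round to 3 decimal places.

n = 8, Σx = 55, Σy = 37, Σxy = 342, Σx² = 533
Sxx = Σx² − (Σx)²/n = 533 − 378.125 = 154.875
Sxy = Σxy − (Σx)(Σy)/n = 342 − 254.375 = 87.625
b = Sxy/Sxx = 87.625/154.875 = 0.565779

0.566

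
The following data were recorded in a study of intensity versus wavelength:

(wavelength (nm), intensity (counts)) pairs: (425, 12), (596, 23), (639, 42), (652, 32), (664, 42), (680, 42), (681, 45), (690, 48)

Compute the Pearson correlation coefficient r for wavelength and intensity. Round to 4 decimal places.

0.9155

n = 8, Σx = 5027, Σy = 286, Σxy = 186723, Σx² = 3212423, Σy² = 11318
Sxx = Σx² − (Σx)²/n = 3212423 − 3158841.125 = 53581.875
Sxy = Σxy − (Σx)(Σy)/n = 186723 − 179715.25 = 7007.75
Syy = Σy² − (Σy)²/n = 11318 − 10224.5 = 1093.5
r = Sxy/√(Sxx·Syy) = 7007.75/√(58591780.3125) = 7007.75/7654.526786 = 0.915504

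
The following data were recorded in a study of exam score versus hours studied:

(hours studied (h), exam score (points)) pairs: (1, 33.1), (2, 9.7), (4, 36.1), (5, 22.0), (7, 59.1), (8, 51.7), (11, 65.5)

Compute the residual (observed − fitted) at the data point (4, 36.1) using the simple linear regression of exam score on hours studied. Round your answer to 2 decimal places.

3.28

n = 7, Σx = 38, Σy = 277.2, Σxy = 1854.7, Σx² = 280
Sxx = Σx² − (Σx)²/n = 280 − 206.285714 = 73.714286
Sxy = Σxy − (Σx)(Σy)/n = 1854.7 − 1504.8 = 349.9
b = Sxy/Sxx = 349.9/73.714286 = 4.746705
a = ȳ − b·x̄ = 39.6 − 4.746705·5.428571 = 13.832171
ŷ(4) = 13.832171 + 4.746705·4 = 32.818992
residual = y − ŷ = 36.1 − 32.818992 = 3.281008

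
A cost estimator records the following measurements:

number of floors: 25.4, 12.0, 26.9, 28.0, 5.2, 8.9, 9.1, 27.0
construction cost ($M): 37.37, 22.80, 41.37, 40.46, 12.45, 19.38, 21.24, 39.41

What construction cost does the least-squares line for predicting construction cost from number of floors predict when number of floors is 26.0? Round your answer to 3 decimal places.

38.827

n = 8, Σx = 142.5, Σy = 234.48, Σxy = 4963.107, Σx² = 3214.83
Sxx = Σx² − (Σx)²/n = 3214.83 − 2538.28125 = 676.54875
Sxy = Σxy − (Σx)(Σy)/n = 4963.107 − 4176.675 = 786.432
b = Sxy/Sxx = 786.432/676.54875 = 1.162417
a = ȳ − b·x̄ = 29.31 − 1.162417·17.8125 = 8.604441
ŷ(26.0) = a + b·26.0 = 8.604441 + 1.162417·26 = 38.827292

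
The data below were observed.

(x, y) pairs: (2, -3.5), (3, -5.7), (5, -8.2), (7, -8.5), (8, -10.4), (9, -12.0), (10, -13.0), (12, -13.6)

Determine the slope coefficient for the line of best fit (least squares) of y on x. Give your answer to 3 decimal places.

n = 8, Σx = 56, Σy = -74.9, Σxy = -609, Σx² = 476
Sxx = Σx² − (Σx)²/n = 476 − 392 = 84
Sxy = Σxy − (Σx)(Σy)/n = -609 − (-524.3) = -84.7
b = Sxy/Sxx = -84.7/84 = -1.008333

-1.008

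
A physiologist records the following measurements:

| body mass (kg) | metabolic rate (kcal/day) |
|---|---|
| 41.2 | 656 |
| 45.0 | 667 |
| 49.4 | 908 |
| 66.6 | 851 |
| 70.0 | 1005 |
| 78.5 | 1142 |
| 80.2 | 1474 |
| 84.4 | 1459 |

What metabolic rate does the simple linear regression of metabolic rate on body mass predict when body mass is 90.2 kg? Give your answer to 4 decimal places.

1455.8138

n = 8, Σx = 515.3, Σy = 8162, Σxy = 559925.4, Σx² = 35216.01
Sxx = Σx² − (Σx)²/n = 35216.01 − 33191.76125 = 2024.24875
Sxy = Σxy − (Σx)(Σy)/n = 559925.4 − 525734.825 = 34190.575
b = Sxy/Sxx = 34190.575/2024.24875 = 16.890501
a = ȳ − b·x̄ = 1020.25 − 16.890501·64.4125 = -67.709379
ŷ(90.2) = a + b·90.2 = -67.709379 + 16.890501·90.2 = 1455.813788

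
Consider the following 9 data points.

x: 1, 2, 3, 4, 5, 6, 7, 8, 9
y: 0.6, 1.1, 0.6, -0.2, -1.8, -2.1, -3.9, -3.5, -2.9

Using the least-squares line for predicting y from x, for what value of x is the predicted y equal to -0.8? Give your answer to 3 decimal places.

4.156

n = 9, Σx = 45, Σy = -12.1, Σxy = -99.2, Σx² = 285
Sxx = Σx² − (Σx)²/n = 285 − 225 = 60
Sxy = Σxy − (Σx)(Σy)/n = -99.2 − (-60.5) = -38.7
b = Sxy/Sxx = -38.7/60 = -0.645
a = ȳ − b·x̄ = -1.344444 − (-0.645)·5 = 1.880556
Set a + b·x = -0.8: x = (-0.8 − 1.880556) / (-0.645) = 4.155900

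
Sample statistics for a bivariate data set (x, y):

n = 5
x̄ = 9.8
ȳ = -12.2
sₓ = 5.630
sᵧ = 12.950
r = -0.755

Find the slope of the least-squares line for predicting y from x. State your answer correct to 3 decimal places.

-1.737

b = r · sᵧ/sₓ = -0.755 · 12.95/5.63 = -1.736634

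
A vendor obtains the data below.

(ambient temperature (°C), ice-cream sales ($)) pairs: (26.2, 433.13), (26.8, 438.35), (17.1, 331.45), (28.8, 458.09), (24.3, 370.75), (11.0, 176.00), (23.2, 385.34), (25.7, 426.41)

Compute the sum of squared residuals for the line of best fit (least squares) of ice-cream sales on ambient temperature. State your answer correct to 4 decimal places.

n = 8, Σx = 183.1, Σy = 3019.52, Σxy = 72800.423, Σx² = 4436.75, Σy² = 1198201.8362
Sxx = Σx² − (Σx)²/n = 4436.75 − 4190.70125 = 246.04875
Sxy = Σxy − (Σx)(Σy)/n = 72800.423 − 69109.264 = 3691.159
Syy = Σy² − (Σy)²/n = 1198201.8362 − 1139687.6288 = 58514.2074
b = Sxy/Sxx = 3691.159/246.04875 = 15.001738
SSE = Syy − b·Sxy = 58514.2074 − 15.001738·3691.159 = 3140.405406

3140.4054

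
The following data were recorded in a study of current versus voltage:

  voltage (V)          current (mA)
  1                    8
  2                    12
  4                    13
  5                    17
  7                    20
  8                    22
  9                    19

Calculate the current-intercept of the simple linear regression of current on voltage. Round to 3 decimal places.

n = 7, Σx = 36, Σy = 111, Σxy = 656, Σx² = 240
Sxx = Σx² − (Σx)²/n = 240 − 185.142857 = 54.857143
Sxy = Σxy − (Σx)(Σy)/n = 656 − 570.857143 = 85.142857
b = Sxy/Sxx = 85.142857/54.857143 = 1.552083
a = ȳ − b·x̄ = 15.857143 − 1.552083·5.142857 = 7.875

7.875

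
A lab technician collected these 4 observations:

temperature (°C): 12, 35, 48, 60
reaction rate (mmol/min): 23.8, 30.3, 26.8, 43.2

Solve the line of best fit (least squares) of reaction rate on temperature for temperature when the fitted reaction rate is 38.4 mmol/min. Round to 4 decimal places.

61.2277

n = 4, Σx = 155, Σy = 124.1, Σxy = 5224.5, Σx² = 7273
Sxx = Σx² − (Σx)²/n = 7273 − 6006.25 = 1266.75
Sxy = Σxy − (Σx)(Σy)/n = 5224.5 − 4808.875 = 415.625
b = Sxy/Sxx = 415.625/1266.75 = 0.328103
a = ȳ − b·x̄ = 31.025 − 0.328103·38.75 = 18.310993
Set a + b·x = 38.4: x = (38.4 − 18.310993) / 0.328103 = 61.227669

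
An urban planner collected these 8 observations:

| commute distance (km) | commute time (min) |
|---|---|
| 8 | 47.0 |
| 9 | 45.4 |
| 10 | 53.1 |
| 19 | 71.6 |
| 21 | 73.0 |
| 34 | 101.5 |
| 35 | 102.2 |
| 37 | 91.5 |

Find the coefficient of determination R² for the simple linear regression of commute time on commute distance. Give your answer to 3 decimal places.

0.952

n = 8, Σx = 173, Σy = 585.3, Σxy = 14622.5, Σx² = 4797, Σy² = 46664.67
Sxx = Σx² − (Σx)²/n = 4797 − 3741.125 = 1055.875
Sxy = Σxy − (Σx)(Σy)/n = 14622.5 − 12657.1125 = 1965.3875
Syy = Σy² − (Σy)²/n = 46664.67 − 42822.01125 = 3842.65875
R² = Sxy²/(Sxx·Syy) = (1965.3875)²/(1055.875·3842.65875) = 0.952033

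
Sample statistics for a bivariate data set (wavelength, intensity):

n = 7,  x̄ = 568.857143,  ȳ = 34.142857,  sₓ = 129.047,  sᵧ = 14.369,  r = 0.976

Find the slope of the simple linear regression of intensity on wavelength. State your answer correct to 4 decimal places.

0.1087

b = r · sᵧ/sₓ = 0.976 · 14.369/129.047 = 0.108675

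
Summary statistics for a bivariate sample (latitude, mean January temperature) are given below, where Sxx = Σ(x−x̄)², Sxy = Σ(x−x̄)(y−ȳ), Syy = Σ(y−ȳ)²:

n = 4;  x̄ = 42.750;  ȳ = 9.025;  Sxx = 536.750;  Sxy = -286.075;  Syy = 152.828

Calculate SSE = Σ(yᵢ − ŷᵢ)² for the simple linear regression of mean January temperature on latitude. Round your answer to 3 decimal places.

0.357

b = Sxy/Sxx = -286.075/536.75 = -0.532976
SSE = Syy − b·Sxy = 152.828 − (-0.532976)·(-286.075) = 0.356820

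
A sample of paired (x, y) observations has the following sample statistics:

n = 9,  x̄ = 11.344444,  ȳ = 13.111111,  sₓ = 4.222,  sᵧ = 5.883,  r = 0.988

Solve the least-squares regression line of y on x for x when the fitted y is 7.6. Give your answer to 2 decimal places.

b = r · sᵧ/sₓ = 0.988 · 5.883/4.222 = 1.376694
a = ȳ − b·x̄ = 13.111111 − 1.376694·11.344444 = -2.506722
Set a + b·x = 7.6: x = (7.6 − (-2.506722)) / 1.376694 = 7.341296

7.34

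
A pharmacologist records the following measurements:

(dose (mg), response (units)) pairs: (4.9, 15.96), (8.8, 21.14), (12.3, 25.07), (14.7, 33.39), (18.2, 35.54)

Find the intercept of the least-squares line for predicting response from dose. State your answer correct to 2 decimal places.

7.82

n = 5, Σx = 58.9, Σy = 131.1, Σxy = 1710.258, Σx² = 800.07
Sxx = Σx² − (Σx)²/n = 800.07 − 693.842 = 106.228
Sxy = Σxy − (Σx)(Σy)/n = 1710.258 − 1544.358 = 165.9
b = Sxy/Sxx = 165.9/106.228 = 1.561735
a = ȳ − b·x̄ = 26.22 − 1.561735·11.78 = 7.822760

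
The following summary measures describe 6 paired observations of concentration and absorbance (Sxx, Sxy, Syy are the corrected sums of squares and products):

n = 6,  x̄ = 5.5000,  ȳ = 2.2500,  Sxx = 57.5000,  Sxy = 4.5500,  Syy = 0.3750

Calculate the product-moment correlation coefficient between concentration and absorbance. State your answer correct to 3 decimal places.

r = Sxy/√(Sxx·Syy) = 4.55/√(21.5625) = 4.55/4.643544 = 0.979855

0.980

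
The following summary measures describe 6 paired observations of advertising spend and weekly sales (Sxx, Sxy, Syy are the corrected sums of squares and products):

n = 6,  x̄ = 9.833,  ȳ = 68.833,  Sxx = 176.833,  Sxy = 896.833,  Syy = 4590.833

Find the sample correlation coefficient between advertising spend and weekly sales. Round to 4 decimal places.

r = Sxy/√(Sxx·Syy) = 896.833/√(811810.771889) = 896.833/901.005423 = 0.995369

0.9954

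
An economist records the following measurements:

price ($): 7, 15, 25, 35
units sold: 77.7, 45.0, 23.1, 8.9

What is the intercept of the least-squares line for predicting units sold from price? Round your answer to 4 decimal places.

87.8866

n = 4, Σx = 82, Σy = 154.7, Σxy = 2107.9, Σx² = 2124
Sxx = Σx² − (Σx)²/n = 2124 − 1681 = 443
Sxy = Σxy − (Σx)(Σy)/n = 2107.9 − 3171.35 = -1063.45
b = Sxy/Sxx = -1063.45/443 = -2.400564
a = ȳ − b·x̄ = 38.675 − (-2.400564)·20.5 = 87.886569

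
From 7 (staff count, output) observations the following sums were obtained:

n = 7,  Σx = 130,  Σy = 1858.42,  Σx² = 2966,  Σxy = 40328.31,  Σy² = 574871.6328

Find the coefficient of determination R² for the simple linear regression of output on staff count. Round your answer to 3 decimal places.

0.752

Sxx = Σx² − (Σx)²/n = 2966 − 2414.285714 = 551.714286
Sxy = Σxy − (Σx)(Σy)/n = 40328.31 − 34513.514286 = 5814.795714
Syy = Σy² − (Σy)²/n = 574871.6328 − 493389.270914 = 81482.361886
R² = Sxy²/(Sxx·Syy) = (5814.795714)²/(551.714286·81482.361886) = 0.752127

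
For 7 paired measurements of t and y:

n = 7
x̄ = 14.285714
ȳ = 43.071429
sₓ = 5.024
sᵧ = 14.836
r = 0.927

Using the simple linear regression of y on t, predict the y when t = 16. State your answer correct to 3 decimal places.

b = r · sᵧ/sₓ = 0.927 · 14.836/5.024 = 2.737455
a = ȳ − b·x̄ = 43.071429 − 2.737455·14.285714 = 3.964935
ŷ(16) = a + b·16 = 3.964935 + 2.737455·16 = 47.764209

47.764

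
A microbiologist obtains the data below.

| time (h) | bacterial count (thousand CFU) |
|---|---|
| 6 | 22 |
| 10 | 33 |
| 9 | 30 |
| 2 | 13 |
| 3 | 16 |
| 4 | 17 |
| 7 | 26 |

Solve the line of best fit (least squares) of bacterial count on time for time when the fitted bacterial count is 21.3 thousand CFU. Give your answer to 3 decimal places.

5.403

n = 7, Σx = 41, Σy = 157, Σxy = 1056, Σx² = 295
Sxx = Σx² − (Σx)²/n = 295 − 240.142857 = 54.857143
Sxy = Σxy − (Σx)(Σy)/n = 1056 − 919.571429 = 136.428571
b = Sxy/Sxx = 136.428571/54.857143 = 2.486979
a = ȳ − b·x̄ = 22.428571 − 2.486979·5.857143 = 7.861979
Set a + b·x = 21.3: x = (21.3 − 7.861979) / 2.486979 = 5.403351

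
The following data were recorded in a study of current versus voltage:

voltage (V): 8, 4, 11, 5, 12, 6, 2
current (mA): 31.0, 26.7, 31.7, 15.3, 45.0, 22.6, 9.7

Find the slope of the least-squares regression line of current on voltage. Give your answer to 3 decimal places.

n = 7, Σx = 48, Σy = 182, Σxy = 1475, Σx² = 410
Sxx = Σx² − (Σx)²/n = 410 − 329.142857 = 80.857143
Sxy = Σxy − (Σx)(Σy)/n = 1475 − 1248 = 227
b = Sxy/Sxx = 227/80.857143 = 2.807420

2.807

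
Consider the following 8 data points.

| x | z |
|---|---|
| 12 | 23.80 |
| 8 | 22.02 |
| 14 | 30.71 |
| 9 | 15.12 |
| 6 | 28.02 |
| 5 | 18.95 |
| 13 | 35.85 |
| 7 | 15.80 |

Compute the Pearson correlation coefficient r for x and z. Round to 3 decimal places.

0.620

n = 8, Σx = 74, Σy = 190.27, Σxy = 1867.3, Σx² = 764, Σy² = 4902.1243
Sxx = Σx² − (Σx)²/n = 764 − 684.5 = 79.5
Sxy = Σxy − (Σx)(Σy)/n = 1867.3 − 1759.9975 = 107.3025
Syy = Σy² − (Σy)²/n = 4902.1243 − 4525.334112 = 376.790188
r = Sxy/√(Sxx·Syy) = 107.3025/√(29954.819906) = 107.3025/173.074608 = 0.619978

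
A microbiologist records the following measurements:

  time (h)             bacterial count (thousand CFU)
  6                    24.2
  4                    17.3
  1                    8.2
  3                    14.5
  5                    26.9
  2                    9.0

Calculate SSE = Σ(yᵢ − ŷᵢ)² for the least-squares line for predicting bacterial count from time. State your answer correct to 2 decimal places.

30.85

n = 6, Σx = 21, Σy = 100.1, Σxy = 418.6, Σx² = 91, Σy² = 1967.03
Sxx = Σx² − (Σx)²/n = 91 − 73.5 = 17.5
Sxy = Σxy − (Σx)(Σy)/n = 418.6 − 350.35 = 68.25
Syy = Σy² − (Σy)²/n = 1967.03 − 1670.001667 = 297.028333
b = Sxy/Sxx = 68.25/17.5 = 3.9
SSE = Syy − b·Sxy = 297.028333 − 3.9·68.25 = 30.853333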